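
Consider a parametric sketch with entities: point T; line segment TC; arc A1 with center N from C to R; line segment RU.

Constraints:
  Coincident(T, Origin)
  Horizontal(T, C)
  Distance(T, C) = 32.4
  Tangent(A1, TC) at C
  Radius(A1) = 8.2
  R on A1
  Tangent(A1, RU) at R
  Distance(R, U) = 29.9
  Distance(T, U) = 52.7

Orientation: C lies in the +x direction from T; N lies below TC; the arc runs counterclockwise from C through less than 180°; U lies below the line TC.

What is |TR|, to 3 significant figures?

27.1

T is at the origin; T and C share the same y with |TC| = 32.4 and C on the +x side, so C = (32.4, 0.00). Since A1 is tangent to TC there, NC ⟂ TC, so N = C + (0, -8.2) = (32.4, -8.20). Since NR ⟂ RU (tangency), |NU| = √(8.2² + 29.9²) = 31.0 regardless of where R sits on A1. So U lies on both circle(T, 52.7) and circle(N, 31.0); the below-TC intersection is U = (35.4, -39.1). R is the foot of the tangent from U: R = (24.7, -11.1).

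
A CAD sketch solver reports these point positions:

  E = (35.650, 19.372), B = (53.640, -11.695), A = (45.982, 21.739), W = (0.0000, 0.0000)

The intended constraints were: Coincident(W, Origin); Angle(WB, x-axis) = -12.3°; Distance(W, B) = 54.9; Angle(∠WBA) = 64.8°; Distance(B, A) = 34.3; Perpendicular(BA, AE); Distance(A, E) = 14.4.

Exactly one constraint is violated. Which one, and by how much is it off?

Distance(A, E) = 14.4 — off by 3.80.

W = (0.00, 0.00) ✓; WB at -12.30° ✓; |WB| = 54.90 ✓; ∠WBA = 64.80° ✓; |BA| = 34.30 ✓; ∠(BA, AE) = 90.00° ✓; |AE| = 10.60 ✗.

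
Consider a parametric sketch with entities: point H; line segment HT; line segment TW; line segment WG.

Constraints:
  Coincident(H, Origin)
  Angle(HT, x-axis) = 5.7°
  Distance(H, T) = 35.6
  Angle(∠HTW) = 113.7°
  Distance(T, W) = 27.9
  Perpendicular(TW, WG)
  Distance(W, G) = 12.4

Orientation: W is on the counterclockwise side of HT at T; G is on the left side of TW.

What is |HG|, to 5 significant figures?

46.793

∠HTW = 113.7°, so TW runs at 5.7° + (180° − 113.7°) = 72.000° from the x-axis; with |TW| = 27.9, W = T + 27.9·(cos 72.000°, sin 72.000°) = (44.046, 30.070). The perpendicularity gives WG at right angles to TW; with |WG| = 12.4 on the left of TW, G = W + 12.4·(-0.95106, 0.30902) = (32.252, 33.902). Then |HG| = |G − H| = 46.793.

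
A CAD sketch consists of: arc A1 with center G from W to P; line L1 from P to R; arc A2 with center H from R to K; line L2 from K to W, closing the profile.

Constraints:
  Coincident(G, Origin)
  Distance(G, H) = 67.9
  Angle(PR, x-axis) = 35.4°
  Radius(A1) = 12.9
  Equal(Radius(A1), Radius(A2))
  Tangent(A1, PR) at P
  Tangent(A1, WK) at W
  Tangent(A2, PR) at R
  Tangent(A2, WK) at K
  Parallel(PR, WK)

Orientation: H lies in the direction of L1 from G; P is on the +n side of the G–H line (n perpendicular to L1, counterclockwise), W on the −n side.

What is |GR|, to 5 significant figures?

69.115

Tangency of A1 to both parallel lines with radius 12.9 puts P and W at G ± 12.9·n: P = (-7.4727, 10.515), W = (7.4727, -10.515). Equal radii place R and K the same way about H: R = H + 12.9·n = (47.874, 49.848), K = H − 12.9·n = (62.820, 28.818). Then |GR| = |R − G| = 69.115.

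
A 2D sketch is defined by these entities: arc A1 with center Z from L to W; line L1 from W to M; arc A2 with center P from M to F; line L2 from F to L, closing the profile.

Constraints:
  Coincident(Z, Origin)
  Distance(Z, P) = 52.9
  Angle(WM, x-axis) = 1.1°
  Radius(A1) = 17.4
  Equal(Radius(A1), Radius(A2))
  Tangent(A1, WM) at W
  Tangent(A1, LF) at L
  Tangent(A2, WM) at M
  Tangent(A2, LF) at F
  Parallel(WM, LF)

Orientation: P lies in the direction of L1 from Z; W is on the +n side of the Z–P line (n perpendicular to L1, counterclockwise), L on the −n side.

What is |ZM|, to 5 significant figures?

55.688

Tangency of A1 to both parallel lines with radius 17.4 puts W and L at Z ± 17.4·n: W = (-0.33404, 17.397), L = (0.33404, -17.397). Equal radii place M and F the same way about P: M = P + 17.4·n = (52.556, 18.412), F = P − 17.4·n = (53.224, -16.381). Then |ZM| = |M − Z| = 55.688.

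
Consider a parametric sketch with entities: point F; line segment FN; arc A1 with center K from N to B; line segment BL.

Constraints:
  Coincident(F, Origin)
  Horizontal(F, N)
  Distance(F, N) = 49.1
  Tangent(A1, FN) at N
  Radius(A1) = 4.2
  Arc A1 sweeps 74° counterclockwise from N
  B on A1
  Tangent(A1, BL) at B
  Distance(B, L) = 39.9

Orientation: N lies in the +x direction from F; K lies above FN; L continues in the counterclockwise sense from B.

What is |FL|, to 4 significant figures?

76.33

On A1, N sits at bearing -90° from K; a 74° counterclockwise sweep puts B at bearing -16°, so B = K + 4.2·(cos -16°, sin -16°) = (53.14, 3.042). Tangency of A1 to BL means the radius KB is perpendicular to BL, so BL runs along (−sin -16°, cos -16°); with |BL| = 39.9, L = (64.14, 41.40). Then |FL| = |L − F| = 76.33.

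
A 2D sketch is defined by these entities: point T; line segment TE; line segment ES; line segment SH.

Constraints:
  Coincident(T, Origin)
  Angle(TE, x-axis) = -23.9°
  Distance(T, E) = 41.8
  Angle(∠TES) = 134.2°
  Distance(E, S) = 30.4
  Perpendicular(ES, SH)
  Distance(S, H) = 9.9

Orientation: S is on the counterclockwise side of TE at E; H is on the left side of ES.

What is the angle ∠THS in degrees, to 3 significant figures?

109°

T is at the origin; TE runs at -23.9° with length 41.8, so E = 41.8·(cos -23.9°, sin -23.9°) = (38.2, -16.9). ∠TES = 134.2°, so ES runs at -23.9° + (180° − 134.2°) = 21.9° from the x-axis; with |ES| = 30.4, S = E + 30.4·(cos 21.9°, sin 21.9°) = (66.4, -5.60). ES is perpendicular to SH; with |SH| = 9.9 on the left of ES, H = S + 9.9·(-0.373, 0.928) = (62.7, 3.59). Then cos ∠THS = HT·HS / (|HT||HS|), giving 109°.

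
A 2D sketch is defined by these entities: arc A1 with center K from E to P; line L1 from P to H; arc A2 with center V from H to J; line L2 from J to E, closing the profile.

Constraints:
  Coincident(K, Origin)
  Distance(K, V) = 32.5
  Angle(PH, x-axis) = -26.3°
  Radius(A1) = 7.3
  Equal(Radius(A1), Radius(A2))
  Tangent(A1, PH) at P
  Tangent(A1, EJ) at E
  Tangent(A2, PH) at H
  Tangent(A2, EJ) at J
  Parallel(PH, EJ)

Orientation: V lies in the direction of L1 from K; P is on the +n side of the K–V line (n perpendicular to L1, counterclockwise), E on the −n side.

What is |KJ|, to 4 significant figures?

33.31

Tangency of A1 to both parallel lines with radius 7.3 puts P and E at K ± 7.3·n: P = (3.234, 6.544), E = (-3.234, -6.544). Equal radii place H and J the same way about V: H = V + 7.3·n = (32.37, -7.855), J = V − 7.3·n = (25.90, -20.94). Then |KJ| = |J − K| = 33.31.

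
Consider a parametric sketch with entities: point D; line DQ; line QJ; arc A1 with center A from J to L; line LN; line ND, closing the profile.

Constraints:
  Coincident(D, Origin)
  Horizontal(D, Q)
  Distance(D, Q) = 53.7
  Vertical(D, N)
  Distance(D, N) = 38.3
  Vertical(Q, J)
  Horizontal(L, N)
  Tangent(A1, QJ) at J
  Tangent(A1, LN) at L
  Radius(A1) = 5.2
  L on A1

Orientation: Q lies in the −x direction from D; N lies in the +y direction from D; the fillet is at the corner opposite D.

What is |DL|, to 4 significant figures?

61.80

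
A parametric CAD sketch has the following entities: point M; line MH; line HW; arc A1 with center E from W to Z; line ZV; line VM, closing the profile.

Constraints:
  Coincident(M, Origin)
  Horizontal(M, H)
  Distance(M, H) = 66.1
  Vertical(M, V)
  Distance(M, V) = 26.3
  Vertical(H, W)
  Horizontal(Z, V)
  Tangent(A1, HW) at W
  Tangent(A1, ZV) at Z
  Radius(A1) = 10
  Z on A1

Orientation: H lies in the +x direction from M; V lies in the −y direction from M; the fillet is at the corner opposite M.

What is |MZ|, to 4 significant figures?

61.96

M is at the origin; MH is horizontal with |MH| = 66.1 and H on the +x side, so H = (66.10, 0.000). MV is vertical with |MV| = 26.3 and V on the −y side, so V = (0.000, -26.30). The virtual corner opposite M is at (66.10, -26.30). Since A1 is tangent to HW there, EW ⟂ HW and since A1 is tangent to ZV there, EZ ⟂ ZV, with radius 10.0, so the center E sits 10.0 in from both sides at E = (56.10, -16.30). That places the tangent points at W = (66.10, -16.30) on HW and Z = (56.10, -26.30) on ZV. Then |MZ| = |Z − M| = 61.96.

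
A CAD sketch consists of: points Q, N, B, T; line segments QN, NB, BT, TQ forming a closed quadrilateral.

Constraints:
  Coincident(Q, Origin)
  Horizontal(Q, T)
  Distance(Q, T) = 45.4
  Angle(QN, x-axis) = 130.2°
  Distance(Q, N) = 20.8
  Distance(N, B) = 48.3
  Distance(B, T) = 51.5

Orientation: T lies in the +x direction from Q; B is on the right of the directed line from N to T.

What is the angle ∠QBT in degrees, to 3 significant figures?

61.2°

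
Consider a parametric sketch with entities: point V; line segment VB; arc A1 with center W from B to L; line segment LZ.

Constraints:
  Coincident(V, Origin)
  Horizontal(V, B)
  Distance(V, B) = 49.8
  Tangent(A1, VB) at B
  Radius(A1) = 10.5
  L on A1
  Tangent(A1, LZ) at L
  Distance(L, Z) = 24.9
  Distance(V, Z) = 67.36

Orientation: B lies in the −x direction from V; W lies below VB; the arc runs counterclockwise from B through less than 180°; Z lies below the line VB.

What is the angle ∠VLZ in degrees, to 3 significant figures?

92.8°

V is at the origin; V and B share the same y with |VB| = 49.8 and B on the −x side, so B = (-49.8, 0.00). Since A1 is tangent to VB there, WB ⟂ VB, so W = B + (0, -10.5) = (-49.8, -10.5). Since WL ⟂ LZ (tangency), |WZ| = √(10.5² + 24.9²) = 27.0 regardless of where L sits on A1. So Z lies on both circle(V, 67.36) and circle(W, 27.0); the below-VB intersection is Z = (-56.5, -36.7). L is the foot of the tangent from Z: L = (-60.2, -12.1).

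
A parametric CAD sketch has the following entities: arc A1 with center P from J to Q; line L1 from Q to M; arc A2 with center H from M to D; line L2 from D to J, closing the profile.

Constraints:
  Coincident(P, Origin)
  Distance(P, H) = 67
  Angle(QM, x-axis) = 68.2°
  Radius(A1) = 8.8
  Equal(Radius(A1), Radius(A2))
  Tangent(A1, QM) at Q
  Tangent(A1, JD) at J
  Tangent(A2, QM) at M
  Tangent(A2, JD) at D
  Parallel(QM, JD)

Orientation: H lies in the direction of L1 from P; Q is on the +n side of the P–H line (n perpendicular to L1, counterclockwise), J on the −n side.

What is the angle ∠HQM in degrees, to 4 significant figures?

7.483°

The slot axis is L1's direction at 68.2°, so u = (cos 68.2°, sin 68.2°) = (0.3714, 0.9285) and n = (−sin 68.2°, cos 68.2°) = (-0.9285, 0.3714). P is at the origin and H lies 67.0 along u from P, so H = 67.0·u = (24.88, 62.21). Tangency of A1 to both parallel lines with radius 8.8 puts Q and J at P ± 8.8·n: Q = (-8.171, 3.268), J = (8.171, -3.268). Equal radii place M and D the same way about H: M = H + 8.8·n = (16.71, 65.48), D = H − 8.8·n = (33.05, 58.94). Then cos ∠HQM = QH·QM / (|QH||QM|), giving 7.483°.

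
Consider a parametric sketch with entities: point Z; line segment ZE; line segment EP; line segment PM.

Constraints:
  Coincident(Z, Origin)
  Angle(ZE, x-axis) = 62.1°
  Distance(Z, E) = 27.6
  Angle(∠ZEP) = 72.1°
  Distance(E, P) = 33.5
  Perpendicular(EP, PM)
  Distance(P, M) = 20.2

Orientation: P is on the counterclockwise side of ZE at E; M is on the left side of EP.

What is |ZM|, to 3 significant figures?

25.7

Z is at the origin; ZE runs at 62.1° with length 27.6, so E = 27.6·(cos 62.1°, sin 62.1°) = (12.9, 24.4). ∠ZEP = 72.1°, so EP runs at 62.1° + (180° − 72.1°) = 170° from the x-axis; with |EP| = 33.5, P = E + 33.5·(cos 170°, sin 170°) = (-20.1, 30.2). EP ⟂ PM; with |PM| = 20.2 on the left of EP, M = P + 20.2·(-0.174, -0.985) = (-23.6, 10.3). Then |ZM| = |M − Z| = 25.7.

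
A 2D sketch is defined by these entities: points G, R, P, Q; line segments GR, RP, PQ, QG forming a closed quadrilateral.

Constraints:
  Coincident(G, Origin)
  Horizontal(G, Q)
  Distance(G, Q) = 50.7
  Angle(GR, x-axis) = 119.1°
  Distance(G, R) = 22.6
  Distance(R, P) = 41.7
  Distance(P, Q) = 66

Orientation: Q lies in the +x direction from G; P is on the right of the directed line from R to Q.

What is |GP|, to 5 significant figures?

24.799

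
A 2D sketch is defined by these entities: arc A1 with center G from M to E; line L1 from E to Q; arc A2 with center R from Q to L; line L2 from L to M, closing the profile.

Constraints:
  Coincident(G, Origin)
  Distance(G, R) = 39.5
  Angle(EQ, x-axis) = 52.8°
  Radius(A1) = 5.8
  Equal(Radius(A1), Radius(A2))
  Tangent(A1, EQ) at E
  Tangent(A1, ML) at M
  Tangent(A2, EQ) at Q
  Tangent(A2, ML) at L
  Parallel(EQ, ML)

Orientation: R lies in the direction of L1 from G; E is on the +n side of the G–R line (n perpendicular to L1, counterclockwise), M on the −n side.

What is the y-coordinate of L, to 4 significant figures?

27.96

Tangency of A1 to both parallel lines with radius 5.8 puts E and M at G ± 5.8·n: E = (-4.620, 3.507), M = (4.620, -3.507). Equal radii place Q and L the same way about R: Q = R + 5.8·n = (19.26, 34.97), L = R − 5.8·n = (28.50, 27.96). So L.y = 27.96.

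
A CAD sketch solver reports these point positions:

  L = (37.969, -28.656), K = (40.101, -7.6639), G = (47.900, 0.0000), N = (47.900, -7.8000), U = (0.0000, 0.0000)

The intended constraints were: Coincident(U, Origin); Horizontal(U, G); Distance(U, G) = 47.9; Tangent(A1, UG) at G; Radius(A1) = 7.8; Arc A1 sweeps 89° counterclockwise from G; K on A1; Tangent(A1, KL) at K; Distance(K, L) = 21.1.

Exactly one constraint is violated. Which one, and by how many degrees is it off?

Tangent(A1, KL) at K — off by 4.80°.

U = (0.00, 0.00) ✓; U.y = 0.00, G.y = 0.00 ✓; |UG| = 47.90 ✓; ∠(NG, GU) = 90.00° ✓; |NG| = 7.800 ✓; bearing(N→K) − bearing(N→G) = 89.00° ✓; |NK| = 7.800 ✓; ∠(NK, KL) = 94.80° ✗; |KL| = 21.10 ✓.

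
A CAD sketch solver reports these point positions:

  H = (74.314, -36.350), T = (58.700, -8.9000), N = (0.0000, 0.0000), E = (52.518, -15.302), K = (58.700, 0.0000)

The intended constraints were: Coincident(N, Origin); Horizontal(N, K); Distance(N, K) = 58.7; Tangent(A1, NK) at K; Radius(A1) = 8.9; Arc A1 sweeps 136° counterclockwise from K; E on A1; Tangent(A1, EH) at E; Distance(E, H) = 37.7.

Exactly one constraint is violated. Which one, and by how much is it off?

Distance(E, H) = 37.7 — off by 7.40.

N = (0.00, 0.00) ✓; N.y = 0.00, K.y = 0.00 ✓; |NK| = 58.70 ✓; ∠(TK, KN) = 90.00° ✓; |TK| = 8.900 ✓; bearing(T→E) − bearing(T→K) = 136.0° ✓; |TE| = 8.900 ✓; ∠(TE, EH) = 90.00° ✓; |EH| = 30.30 ✗.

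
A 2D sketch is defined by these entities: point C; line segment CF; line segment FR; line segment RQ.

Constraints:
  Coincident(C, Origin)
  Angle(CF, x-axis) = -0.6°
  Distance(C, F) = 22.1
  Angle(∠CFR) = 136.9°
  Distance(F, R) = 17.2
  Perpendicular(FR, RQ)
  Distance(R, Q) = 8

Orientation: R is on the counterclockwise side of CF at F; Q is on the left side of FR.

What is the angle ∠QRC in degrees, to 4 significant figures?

65.63°

C is at the origin; CF runs at -0.6° with length 22.1, so F = 22.1·(cos -0.6°, sin -0.6°) = (22.10, -0.2314). ∠CFR = 136.9°, so FR runs at -0.6° + (180° − 136.9°) = 42.50° from the x-axis; with |FR| = 17.2, R = F + 17.2·(cos 42.50°, sin 42.50°) = (34.78, 11.39). FR is perpendicular to RQ; with |RQ| = 8.0 on the left of FR, Q = R + 8.0·(-0.6756, 0.7373) = (29.38, 17.29). Then cos ∠QRC = RQ·RC / (|RQ||RC|), giving 65.63°.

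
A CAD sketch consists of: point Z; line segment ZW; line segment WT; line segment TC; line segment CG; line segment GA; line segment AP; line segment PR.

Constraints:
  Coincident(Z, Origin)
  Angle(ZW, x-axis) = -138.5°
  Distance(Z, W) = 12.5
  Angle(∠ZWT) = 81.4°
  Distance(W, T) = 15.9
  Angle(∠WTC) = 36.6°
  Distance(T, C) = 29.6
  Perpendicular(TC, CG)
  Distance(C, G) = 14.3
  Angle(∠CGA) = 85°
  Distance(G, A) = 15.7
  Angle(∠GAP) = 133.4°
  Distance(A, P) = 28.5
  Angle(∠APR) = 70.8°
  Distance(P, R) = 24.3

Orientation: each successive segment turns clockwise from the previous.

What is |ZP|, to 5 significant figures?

23.712

Z is at the origin; ZW runs at -138.5° with length 12.5, so W = (-9.3619, -8.2828). ∠ZWT = 81.4° gives WT at 122.90° from the x-axis; with |WT| = 15.9, T = (-17.998, 5.0672). ∠WTC = 36.6° gives TC at -20.500° from the x-axis; with |TC| = 29.6, C = (9.7271, -5.2989). TC is perpendicular to CG, so CG runs at -110.50°; with |CG| = 14.3, G = (4.7191, -18.693). ∠CGA = 85.0° gives GA at 154.50° from the x-axis; with |GA| = 15.7, A = (-9.4515, -11.934). ∠GAP = 133.4° gives AP at 107.90° from the x-axis; with |AP| = 28.5, P = (-18.211, 15.186). Then |ZP| = |P − Z| = 23.712.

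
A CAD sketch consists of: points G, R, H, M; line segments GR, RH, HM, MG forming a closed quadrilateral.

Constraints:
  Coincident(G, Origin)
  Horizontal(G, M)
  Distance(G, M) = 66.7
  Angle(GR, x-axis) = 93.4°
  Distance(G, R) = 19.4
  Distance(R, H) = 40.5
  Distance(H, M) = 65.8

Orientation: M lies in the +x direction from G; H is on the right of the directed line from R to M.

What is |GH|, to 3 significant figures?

21.2

G is at the origin; G and M share the same y with |GM| = 66.7 and M in +x, so M = (66.7, 0). GR runs at 93.4° with |GR| = 19.4, so R = (-1.15, 19.4). H is determined by |RH| = 40.5 and |HM| = 65.8 together: it lies at the intersection of circle(R, 40.5) and circle(M, 65.8). With |RM| = 70.6, the foot of the radical line on RM is 16.2 from R and the perpendicular offset is √(40.5² − 16.2²) = 37.1. Taking the right-of-RM solution: H = (4.26, -20.8).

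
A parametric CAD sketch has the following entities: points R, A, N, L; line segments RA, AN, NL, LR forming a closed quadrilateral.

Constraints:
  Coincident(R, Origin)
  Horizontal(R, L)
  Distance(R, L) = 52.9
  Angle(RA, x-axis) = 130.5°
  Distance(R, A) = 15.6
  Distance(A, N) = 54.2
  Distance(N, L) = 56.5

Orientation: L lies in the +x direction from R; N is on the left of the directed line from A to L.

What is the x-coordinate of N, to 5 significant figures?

27.772

Checks: |AN| = 54.20 ✓; |NL| = 56.50 ✓.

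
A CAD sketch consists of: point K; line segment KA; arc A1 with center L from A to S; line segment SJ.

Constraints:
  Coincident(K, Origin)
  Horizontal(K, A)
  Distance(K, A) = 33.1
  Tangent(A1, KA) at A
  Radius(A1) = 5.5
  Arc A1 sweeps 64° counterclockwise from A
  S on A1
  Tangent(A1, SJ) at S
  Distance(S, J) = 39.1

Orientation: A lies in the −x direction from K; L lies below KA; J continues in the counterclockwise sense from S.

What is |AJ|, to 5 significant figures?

44.152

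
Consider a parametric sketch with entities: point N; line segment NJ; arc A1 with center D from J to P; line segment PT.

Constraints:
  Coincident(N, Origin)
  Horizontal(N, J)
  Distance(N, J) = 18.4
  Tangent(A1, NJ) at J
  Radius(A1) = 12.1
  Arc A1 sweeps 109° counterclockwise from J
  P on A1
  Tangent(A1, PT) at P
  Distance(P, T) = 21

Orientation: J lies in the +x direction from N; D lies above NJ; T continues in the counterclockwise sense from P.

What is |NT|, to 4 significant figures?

42.63

N is at the origin; N and J share the same y with |NJ| = 18.4 and J on the +x side, so J = (18.40, 0.000). The tangent condition forces DJ to be normal to NJ, so D = J + (0, 12.1) = (18.40, 12.10). On A1, J sits at bearing -90° from D; a 109° counterclockwise sweep puts P at bearing 19°, so P = D + 12.1·(cos 19°, sin 19°) = (29.84, 16.04). Since A1 is tangent to PT there, DP ⟂ PT, so PT runs along (−sin 19°, cos 19°); with |PT| = 21.0, T = (23.00, 35.90). Then |NT| = |T − N| = 42.63.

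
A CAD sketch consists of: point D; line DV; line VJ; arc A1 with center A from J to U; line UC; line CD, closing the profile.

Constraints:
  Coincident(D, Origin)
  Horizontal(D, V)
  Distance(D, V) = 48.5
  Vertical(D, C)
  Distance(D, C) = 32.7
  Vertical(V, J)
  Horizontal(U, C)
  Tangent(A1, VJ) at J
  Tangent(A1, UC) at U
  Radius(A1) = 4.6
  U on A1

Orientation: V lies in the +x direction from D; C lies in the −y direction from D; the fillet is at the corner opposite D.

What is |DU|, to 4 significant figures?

54.74

The virtual corner opposite D is at (48.50, -32.70). The tangent condition forces AJ to be normal to VJ and tangency of A1 to UC means the radius AU is perpendicular to UC, with radius 4.6, so the center A sits 4.6 in from both sides at A = (43.90, -28.10). That places the tangent points at J = (48.50, -28.10) on VJ and U = (43.90, -32.70) on UC. Then |DU| = |U − D| = 54.74.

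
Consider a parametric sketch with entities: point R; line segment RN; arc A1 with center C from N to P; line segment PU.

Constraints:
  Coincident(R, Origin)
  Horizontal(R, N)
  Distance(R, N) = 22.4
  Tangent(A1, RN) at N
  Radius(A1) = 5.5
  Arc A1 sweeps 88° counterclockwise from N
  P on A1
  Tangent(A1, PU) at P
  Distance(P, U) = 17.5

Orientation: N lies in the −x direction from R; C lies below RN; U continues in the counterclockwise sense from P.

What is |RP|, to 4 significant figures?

28.40

Tangency of A1 to RN means the radius CN is perpendicular to RN, so C = N + (0, -5.5) = (-22.40, -5.500). On A1, N sits at bearing 90° from C; an 88° counterclockwise sweep puts P at bearing 178°, so P = C + 5.5·(cos 178°, sin 178°) = (-27.90, -5.308). Then |RP| = |P − R| = 28.40.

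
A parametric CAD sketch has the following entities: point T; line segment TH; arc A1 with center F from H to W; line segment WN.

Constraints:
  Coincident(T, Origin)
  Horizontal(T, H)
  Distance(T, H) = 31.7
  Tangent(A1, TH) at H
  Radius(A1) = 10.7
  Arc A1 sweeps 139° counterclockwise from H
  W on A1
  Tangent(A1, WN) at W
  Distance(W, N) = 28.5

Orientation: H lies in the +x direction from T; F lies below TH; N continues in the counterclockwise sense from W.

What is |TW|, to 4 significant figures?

31.01

The tangent condition forces FH to be normal to TH, so F = H + (0, -10.7) = (31.70, -10.70). On A1, H sits at bearing 90° from F; a 139° counterclockwise sweep puts W at bearing 229°, so W = F + 10.7·(cos 229°, sin 229°) = (24.68, -18.78). Then |TW| = |W − T| = 31.01.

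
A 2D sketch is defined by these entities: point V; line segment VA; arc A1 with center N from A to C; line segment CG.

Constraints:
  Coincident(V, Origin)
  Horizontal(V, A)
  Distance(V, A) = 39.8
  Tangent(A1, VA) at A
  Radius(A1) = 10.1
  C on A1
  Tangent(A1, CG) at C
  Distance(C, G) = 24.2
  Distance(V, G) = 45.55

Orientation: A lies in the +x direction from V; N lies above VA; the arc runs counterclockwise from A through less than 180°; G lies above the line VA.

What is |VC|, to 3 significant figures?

50.0

V is at the origin; V and A share the same y with |VA| = 39.8 and A on the +x side, so A = (39.8, 0.00). Tangency of A1 to VA means the radius NA is perpendicular to VA, so N = A + (0, 10.1) = (39.8, 10.1). Since NC ⟂ CG (tangency), |NG| = √(10.1² + 24.2²) = 26.2 regardless of where C sits on A1. So G lies on both circle(V, 45.55) and circle(N, 26.2); the above-VA intersection is G = (29.9, 34.4). C is the foot of the tangent from G: C = (47.0, 17.2).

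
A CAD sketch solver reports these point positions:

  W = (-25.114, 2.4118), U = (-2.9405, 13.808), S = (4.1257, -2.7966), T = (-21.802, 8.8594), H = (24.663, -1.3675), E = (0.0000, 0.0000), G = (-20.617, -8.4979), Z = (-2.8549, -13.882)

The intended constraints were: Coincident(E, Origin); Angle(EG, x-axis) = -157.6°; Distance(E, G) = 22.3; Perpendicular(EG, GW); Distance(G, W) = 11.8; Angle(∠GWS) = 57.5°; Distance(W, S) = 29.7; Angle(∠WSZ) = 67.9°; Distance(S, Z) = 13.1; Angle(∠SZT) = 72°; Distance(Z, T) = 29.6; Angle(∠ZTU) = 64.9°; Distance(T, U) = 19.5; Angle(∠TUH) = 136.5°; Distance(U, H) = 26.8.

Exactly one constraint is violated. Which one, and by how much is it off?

Distance(U, H) = 26.8 — off by 4.70.

E = (0.00, 0.00) ✓; EG at -157.6° ✓; |EG| = 22.30 ✓; ∠(EG, GW) = 90.00° ✓; |GW| = 11.80 ✓; ∠GWS = 57.50° ✓; |WS| = 29.70 ✓; ∠WSZ = 67.90° ✓; |SZ| = 13.10 ✓; ∠SZT = 72.00° ✓; |ZT| = 29.60 ✓; ∠ZTU = 64.90° ✓; |TU| = 19.50 ✓; ∠TUH = 136.5° ✓; |UH| = 31.50 ✗.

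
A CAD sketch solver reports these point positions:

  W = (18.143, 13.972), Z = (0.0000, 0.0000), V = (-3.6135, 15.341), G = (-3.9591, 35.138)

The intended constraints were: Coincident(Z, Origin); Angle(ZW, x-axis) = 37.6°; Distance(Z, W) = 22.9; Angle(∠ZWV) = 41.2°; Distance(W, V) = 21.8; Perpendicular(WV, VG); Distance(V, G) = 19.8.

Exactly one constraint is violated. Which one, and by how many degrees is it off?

Perpendicular(WV, VG) — off by 4.60°.

Z = (0.00, 0.00) ✓; ZW at 37.60° ✓; |ZW| = 22.90 ✓; ∠ZWV = 41.20° ✓; |WV| = 21.80 ✓; ∠(WV, VG) = 85.40° ✗; |VG| = 19.80 ✓.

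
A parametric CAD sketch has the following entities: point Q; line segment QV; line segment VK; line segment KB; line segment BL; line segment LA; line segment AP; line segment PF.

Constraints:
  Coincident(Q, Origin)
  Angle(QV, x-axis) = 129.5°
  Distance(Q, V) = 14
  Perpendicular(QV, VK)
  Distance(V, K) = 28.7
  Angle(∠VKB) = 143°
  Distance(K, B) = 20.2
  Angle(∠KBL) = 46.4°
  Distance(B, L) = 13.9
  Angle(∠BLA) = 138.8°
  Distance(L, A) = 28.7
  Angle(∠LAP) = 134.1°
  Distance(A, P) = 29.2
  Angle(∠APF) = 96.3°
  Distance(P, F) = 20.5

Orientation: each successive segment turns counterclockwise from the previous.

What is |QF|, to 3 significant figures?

53.6

∠LAP = 134.1° gives AP at 117° from the x-axis; with |AP| = 29.2, P = (-27.9, 33.0). ∠APF = 96.3° gives PF at -159° from the x-axis; with |PF| = 20.5, F = (-47.0, 25.7). Then |QF| = |F − Q| = 53.6.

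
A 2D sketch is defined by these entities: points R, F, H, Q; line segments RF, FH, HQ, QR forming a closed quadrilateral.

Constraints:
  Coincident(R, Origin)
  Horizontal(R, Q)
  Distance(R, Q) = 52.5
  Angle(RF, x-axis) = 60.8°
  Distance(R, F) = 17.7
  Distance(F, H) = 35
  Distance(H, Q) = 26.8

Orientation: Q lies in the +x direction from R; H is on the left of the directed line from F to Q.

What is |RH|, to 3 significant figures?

49.1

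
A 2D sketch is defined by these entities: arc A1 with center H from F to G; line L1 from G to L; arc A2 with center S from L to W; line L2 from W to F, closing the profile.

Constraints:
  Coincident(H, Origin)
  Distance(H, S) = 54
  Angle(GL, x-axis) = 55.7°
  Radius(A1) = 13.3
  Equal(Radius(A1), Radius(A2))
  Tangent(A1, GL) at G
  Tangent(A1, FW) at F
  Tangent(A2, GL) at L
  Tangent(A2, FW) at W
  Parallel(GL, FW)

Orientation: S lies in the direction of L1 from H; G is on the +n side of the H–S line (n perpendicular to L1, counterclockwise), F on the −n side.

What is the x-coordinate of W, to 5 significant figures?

41.418

The slot axis is L1's direction at 55.7°, so u = (cos 55.7°, sin 55.7°) = (0.56353, 0.82610) and n = (−sin 55.7°, cos 55.7°) = (-0.82610, 0.56353). H is at the origin and S lies 54.0 along u from H, so S = 54.0·u = (30.430, 44.609). Tangency of A1 to both parallel lines with radius 13.3 puts G and F at H ± 13.3·n: G = (-10.987, 7.4949), F = (10.987, -7.4949). Equal radii place L and W the same way about S: L = S + 13.3·n = (19.443, 52.104), W = S − 13.3·n = (41.418, 37.114). So W.x = 41.418.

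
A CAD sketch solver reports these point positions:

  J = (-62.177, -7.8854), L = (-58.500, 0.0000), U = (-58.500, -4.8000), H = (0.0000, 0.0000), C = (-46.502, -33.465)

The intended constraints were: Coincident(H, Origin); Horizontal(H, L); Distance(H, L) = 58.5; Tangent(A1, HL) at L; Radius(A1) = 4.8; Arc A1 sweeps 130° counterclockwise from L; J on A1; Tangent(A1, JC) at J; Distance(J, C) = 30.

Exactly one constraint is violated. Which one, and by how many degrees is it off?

Tangent(A1, JC) at J — off by 8.50°.

H = (0.00, 0.00) ✓; H.y = 0.00, L.y = 0.00 ✓; |HL| = 58.50 ✓; ∠(UL, LH) = 90.00° ✓; |UL| = 4.800 ✓; bearing(U→J) − bearing(U→L) = 130.0° ✓; |UJ| = 4.800 ✓; ∠(UJ, JC) = 98.50° ✗; |JC| = 30.00 ✓.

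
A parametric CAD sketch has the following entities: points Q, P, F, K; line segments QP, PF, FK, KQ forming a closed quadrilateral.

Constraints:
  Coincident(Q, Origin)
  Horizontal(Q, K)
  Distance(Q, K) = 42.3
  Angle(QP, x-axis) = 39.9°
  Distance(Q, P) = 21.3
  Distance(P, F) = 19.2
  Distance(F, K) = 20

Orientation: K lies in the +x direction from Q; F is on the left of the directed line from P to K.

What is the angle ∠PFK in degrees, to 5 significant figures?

96.874°

Q is at the origin; Q and K share the same y with |QK| = 42.3 and K in +x, so K = (42.3, 0). QP runs at 39.9° with |QP| = 21.3, so P = (16.341, 13.663). F is determined by |PF| = 19.2 and |FK| = 20.0 together: it lies at the intersection of circle(P, 19.2) and circle(K, 20.0). With |PK| = 29.335, the foot of the radical line on PK is 14.133 from P and the perpendicular offset is √(19.2² − 14.133²) = 12.996. Taking the left-of-PK solution: F = (34.900, 18.581).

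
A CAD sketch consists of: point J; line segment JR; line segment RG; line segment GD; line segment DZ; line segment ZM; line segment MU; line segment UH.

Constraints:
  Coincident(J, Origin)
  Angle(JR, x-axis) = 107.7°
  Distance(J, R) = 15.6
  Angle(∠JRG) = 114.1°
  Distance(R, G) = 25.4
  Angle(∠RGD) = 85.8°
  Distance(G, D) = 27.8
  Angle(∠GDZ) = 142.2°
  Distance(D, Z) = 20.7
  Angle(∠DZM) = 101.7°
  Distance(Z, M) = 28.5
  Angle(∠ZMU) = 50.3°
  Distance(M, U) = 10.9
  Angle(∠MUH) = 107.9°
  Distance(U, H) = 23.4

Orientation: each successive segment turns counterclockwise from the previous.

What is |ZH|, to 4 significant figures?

0.3577

J is at the origin; JR runs at 107.7° with length 15.6, so R = (-4.743, 14.86). ∠JRG = 114.1° gives RG at 173.6° from the x-axis; with |RG| = 25.4, G = (-29.98, 17.69). ∠RGD = 85.8° gives GD at -92.20° from the x-axis; with |GD| = 27.8, D = (-31.05, -10.09). ∠GDZ = 142.2° gives DZ at -54.40° from the x-axis; with |DZ| = 20.7, Z = (-19.00, -26.92). ∠DZM = 101.7° gives ZM at 23.90° from the x-axis; with |ZM| = 28.5, M = (7.054, -15.37). ∠ZMU = 50.3° gives MU at 153.6° from the x-axis; with |MU| = 10.9, U = (-2.709, -10.52). ∠MUH = 107.9° gives UH at -134.3° from the x-axis; with |UH| = 23.4, H = (-19.05, -27.27). Then |ZH| = |H − Z| = 0.3577.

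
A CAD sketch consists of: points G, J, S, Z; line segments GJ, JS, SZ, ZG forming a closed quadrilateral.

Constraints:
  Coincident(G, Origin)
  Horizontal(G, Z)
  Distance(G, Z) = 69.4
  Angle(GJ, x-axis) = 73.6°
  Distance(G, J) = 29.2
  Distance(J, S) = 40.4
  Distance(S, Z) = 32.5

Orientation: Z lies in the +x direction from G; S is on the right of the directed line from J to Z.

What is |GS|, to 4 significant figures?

36.91

G is at the origin; GZ is horizontal with |GZ| = 69.4 and Z in +x, so Z = (69.4, 0). GJ runs at 73.6° with |GJ| = 29.2, so J = (8.244, 28.01). S is determined by |JS| = 40.4 and |SZ| = 32.5 together: it lies at the intersection of circle(J, 40.4) and circle(Z, 32.5). With |JZ| = 67.27, the foot of the radical line on JZ is 37.91 from J and the perpendicular offset is √(40.4² − 37.91²) = 13.95. Taking the right-of-JZ solution: S = (36.90, -0.4630).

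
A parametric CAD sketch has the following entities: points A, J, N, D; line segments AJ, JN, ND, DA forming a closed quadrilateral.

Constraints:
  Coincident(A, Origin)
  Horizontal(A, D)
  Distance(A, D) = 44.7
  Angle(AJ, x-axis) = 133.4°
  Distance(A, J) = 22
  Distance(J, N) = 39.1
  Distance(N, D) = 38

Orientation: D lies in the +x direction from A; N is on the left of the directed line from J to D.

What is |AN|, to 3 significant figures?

36.8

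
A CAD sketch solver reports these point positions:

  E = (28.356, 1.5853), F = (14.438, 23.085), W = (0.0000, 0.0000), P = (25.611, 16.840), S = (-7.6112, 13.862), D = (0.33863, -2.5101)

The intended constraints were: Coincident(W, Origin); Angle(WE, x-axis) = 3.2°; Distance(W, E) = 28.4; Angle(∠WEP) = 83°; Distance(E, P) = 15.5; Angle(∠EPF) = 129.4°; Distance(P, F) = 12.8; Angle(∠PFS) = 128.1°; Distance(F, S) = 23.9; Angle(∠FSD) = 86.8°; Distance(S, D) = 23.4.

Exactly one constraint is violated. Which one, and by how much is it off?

Distance(S, D) = 23.4 — off by 5.20.

W = (0.00, 0.00) ✓; WE at 3.200° ✓; |WE| = 28.40 ✓; ∠WEP = 83.00° ✓; |EP| = 15.50 ✓; ∠EPF = 129.4° ✓; |PF| = 12.80 ✓; ∠PFS = 128.1° ✓; |FS| = 23.90 ✓; ∠FSD = 86.80° ✓; |SD| = 18.20 ✗.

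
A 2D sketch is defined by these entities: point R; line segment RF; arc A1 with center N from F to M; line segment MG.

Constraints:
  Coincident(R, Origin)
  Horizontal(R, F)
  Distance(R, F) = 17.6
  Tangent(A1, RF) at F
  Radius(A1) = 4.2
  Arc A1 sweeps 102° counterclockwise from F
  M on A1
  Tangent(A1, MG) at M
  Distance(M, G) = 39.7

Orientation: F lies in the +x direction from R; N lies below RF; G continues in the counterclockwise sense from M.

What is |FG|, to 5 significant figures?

44.101

On A1, F sits at bearing 90° from N; a 102° counterclockwise sweep puts M at bearing 192°, so M = N + 4.2·(cos 192°, sin 192°) = (13.492, -5.0732). A1 meets MG tangentially, so NM is at right angles to MG, so MG runs along (−sin 192°, cos 192°); with |MG| = 39.7, G = (21.746, -43.906). Then |FG| = |G − F| = 44.101.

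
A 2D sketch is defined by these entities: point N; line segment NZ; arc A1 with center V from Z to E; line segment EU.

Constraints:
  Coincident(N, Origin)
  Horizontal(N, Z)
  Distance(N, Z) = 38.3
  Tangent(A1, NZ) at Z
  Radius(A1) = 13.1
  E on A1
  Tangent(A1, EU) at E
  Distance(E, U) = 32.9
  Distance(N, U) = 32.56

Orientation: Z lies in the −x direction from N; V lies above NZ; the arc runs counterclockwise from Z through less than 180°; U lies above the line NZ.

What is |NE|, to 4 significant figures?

28.31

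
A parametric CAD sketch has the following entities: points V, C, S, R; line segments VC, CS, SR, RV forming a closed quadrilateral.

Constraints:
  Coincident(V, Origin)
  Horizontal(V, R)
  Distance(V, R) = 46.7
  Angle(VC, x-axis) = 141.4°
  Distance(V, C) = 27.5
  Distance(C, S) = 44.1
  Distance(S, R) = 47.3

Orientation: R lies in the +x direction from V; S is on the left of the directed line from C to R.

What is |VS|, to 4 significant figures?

41.35

V is at the origin; VR is horizontal with |VR| = 46.7 and R in +x, so R = (46.7, 0). VC runs at 141.4° with |VC| = 27.5, so C = (-21.49, 17.16). S is determined by |CS| = 44.1 and |SR| = 47.3 together: it lies at the intersection of circle(C, 44.1) and circle(R, 47.3). With |CR| = 70.32, the foot of the radical line on CR is 33.08 from C and the perpendicular offset is √(44.1² − 33.08²) = 29.17. Taking the left-of-CR solution: S = (17.70, 37.37).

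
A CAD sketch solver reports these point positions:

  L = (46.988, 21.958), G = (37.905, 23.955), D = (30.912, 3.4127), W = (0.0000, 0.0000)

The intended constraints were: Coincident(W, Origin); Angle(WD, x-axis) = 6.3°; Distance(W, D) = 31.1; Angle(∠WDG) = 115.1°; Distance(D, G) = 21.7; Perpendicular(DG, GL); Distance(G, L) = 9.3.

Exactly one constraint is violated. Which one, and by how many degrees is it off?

Perpendicular(DG, GL) — off by 6.40°.

W = (0.00, 0.00) ✓; WD at 6.300° ✓; |WD| = 31.10 ✓; ∠WDG = 115.1° ✓; |DG| = 21.70 ✓; ∠(DG, GL) = 83.60° ✗; |GL| = 9.300 ✓.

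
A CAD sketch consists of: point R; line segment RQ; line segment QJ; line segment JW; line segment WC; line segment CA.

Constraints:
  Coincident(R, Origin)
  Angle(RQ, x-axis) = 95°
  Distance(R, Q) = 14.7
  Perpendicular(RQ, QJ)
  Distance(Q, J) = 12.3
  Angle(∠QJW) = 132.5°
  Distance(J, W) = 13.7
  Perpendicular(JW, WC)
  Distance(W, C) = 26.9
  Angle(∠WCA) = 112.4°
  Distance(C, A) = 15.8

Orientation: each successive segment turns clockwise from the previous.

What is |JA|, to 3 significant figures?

32.9

The perpendicularity gives WC at right angles to JW, so WC runs at -132°; with |WC| = 26.9, C = (2.90, -13.4). ∠WCA = 112.4° gives CA at 160° from the x-axis; with |CA| = 15.8, A = (-11.9, -7.94). Then |JA| = |A − J| = 32.9.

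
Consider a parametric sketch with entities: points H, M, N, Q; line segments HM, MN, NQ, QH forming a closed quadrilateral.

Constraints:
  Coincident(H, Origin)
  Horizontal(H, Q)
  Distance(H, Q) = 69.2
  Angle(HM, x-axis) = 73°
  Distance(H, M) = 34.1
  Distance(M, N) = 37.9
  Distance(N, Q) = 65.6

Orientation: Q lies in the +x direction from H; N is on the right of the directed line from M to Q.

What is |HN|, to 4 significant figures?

6.091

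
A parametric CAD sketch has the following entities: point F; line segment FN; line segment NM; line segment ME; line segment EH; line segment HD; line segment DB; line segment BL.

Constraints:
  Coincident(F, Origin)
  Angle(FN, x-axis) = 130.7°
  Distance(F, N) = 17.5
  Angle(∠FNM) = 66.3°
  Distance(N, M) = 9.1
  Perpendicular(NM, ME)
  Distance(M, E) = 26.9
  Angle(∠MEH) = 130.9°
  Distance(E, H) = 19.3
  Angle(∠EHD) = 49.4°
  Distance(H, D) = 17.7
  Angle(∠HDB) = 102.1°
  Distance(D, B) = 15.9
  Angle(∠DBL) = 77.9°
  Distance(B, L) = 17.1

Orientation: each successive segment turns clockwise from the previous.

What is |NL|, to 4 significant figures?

36.91

∠HDB = 102.1° gives DB at 29.40° from the x-axis; with |DB| = 15.9, B = (3.488, -1.441). ∠DBL = 77.9° gives BL at -72.70° from the x-axis; with |BL| = 17.1, L = (8.573, -17.77). Then |NL| = |L − N| = 36.91.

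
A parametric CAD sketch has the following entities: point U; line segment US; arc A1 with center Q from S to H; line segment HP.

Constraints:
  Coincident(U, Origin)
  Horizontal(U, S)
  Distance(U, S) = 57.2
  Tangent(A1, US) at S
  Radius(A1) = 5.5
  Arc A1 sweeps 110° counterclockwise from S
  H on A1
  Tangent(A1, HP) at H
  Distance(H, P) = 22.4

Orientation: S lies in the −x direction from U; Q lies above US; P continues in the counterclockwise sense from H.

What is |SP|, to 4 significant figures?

28.54

U is at the origin; U and S share the same y with |US| = 57.2 and S on the −x side, so S = (-57.20, 0.000). Since A1 is tangent to US there, QS ⟂ US, so Q = S + (0, 5.5) = (-57.20, 5.500). On A1, S sits at bearing -90° from Q; a 110° counterclockwise sweep puts H at bearing 20°, so H = Q + 5.5·(cos 20°, sin 20°) = (-52.03, 7.381). Tangency of A1 to HP means the radius QH is perpendicular to HP, so HP runs along (−sin 20°, cos 20°); with |HP| = 22.4, P = (-59.69, 28.43). Then |SP| = |P − S| = 28.54.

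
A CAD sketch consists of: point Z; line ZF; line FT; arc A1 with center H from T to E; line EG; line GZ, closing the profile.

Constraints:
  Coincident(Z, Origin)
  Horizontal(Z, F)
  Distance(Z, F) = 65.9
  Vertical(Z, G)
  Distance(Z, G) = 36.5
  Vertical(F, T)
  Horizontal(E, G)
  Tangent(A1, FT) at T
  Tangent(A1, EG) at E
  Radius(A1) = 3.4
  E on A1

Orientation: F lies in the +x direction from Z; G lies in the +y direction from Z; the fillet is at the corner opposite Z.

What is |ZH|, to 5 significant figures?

70.724

Z is at the origin; ZF is horizontal with |ZF| = 65.9 and F on the +x side, so F = (65.900, 0.0000). ZG is vertical with |ZG| = 36.5 and G on the +y side, so G = (0.0000, 36.500). The virtual corner opposite Z is at (65.900, 36.500). The tangent condition forces HT to be normal to FT and the tangent condition forces HE to be normal to EG, with radius 3.4, so the center H sits 3.4 in from both sides at H = (62.500, 33.100). Then |ZH| = |H − Z| = 70.724.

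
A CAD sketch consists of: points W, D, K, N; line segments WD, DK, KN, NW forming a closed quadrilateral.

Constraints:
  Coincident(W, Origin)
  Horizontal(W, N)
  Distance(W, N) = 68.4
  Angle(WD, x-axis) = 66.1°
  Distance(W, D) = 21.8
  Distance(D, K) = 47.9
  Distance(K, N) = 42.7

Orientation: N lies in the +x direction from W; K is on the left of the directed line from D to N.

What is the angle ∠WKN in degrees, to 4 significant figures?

74.82°

W is at the origin; WN is horizontal with |WN| = 68.4 and N in +x, so N = (68.4, 0). WD runs at 66.1° with |WD| = 21.8, so D = (8.832, 19.93). K is determined by |DK| = 47.9 and |KN| = 42.7 together: it lies at the intersection of circle(D, 47.9) and circle(N, 42.7). With |DN| = 62.81, the foot of the radical line on DN is 35.16 from D and the perpendicular offset is √(47.9² − 35.16²) = 32.53. Taking the left-of-DN solution: K = (52.50, 39.63).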